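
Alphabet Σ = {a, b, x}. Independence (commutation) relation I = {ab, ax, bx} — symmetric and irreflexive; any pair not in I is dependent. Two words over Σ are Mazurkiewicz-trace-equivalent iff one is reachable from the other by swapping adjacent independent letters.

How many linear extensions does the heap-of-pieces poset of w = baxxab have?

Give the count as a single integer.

90

piece 0:b — minimal
piece 1:a — minimal
piece 2:x — minimal
piece 3:x rests on {2:x}
piece 4:a rests on {1:a}
piece 5:b rests on {0:b}
minimal pieces: {0:b, 1:a, 2:x}
ways to finish when only these pieces remain (= sum over removing one remaining piece with nothing left below it):
  1 left: {3}→1  {4}→1  {5}→1
  2 left: {0,5}→1  {1,4}→1  {2,3}→1  {3,4}→2  {3,5}→2  {4,5}→2
  3 left: {0,3,5}→3  {0,4,5}→3  {1,3,4}→3  {1,4,5}→3  {2,3,4}→3  {2,3,5}→3  {3,4,5}→6
  4 left: {0,1,4,5}→6  {0,2,3,5}→6  {0,3,4,5}→12  {1,2,3,4}→6  {1,3,4,5}→12  {2,3,4,5}→12
  placing 0:b first → 30 extensions
  placing 1:a first → 30 extensions
  placing 2:x first → 30 extensions
total linear extensions = 90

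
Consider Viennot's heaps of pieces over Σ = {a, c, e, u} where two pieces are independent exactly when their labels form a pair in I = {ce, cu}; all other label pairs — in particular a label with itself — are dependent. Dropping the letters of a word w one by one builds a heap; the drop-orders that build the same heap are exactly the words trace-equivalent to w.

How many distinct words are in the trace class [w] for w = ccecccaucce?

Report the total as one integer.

piece 0:c — minimal
piece 1:c rests on {0:c}
piece 2:e — minimal
piece 3:c rests on {1:c}
piece 4:c rests on {3:c}
piece 5:c rests on {4:c}
piece 6:a rests on {2:e, 5:c}
piece 7:u rests on {6:a}
piece 8:c rests on {6:a}
piece 9:c rests on {8:c}
piece 10:e rests on {7:u}
minimal pieces: {0:c, 2:e}
ways to finish when only these pieces remain (= sum over removing one remaining piece with nothing left below it):
  1 left: {9}→1  {10}→1
  2 left: {7,10}→1  {8,9}→1  {9,10}→2
  3 left: {7,9,10}→3  {8,9,10}→3
  4 left: {7,8,9,10}→6
  5 left: {6,7,8,9,10}→6
  6 left: {2,6,7,8,9,10}→6  {5,6,7,8,9,10}→6
  7 left: {2,5,6,7,8,9,10}→12  {4,5,6,7,8,9,10}→6
  8 left: {2,4,5,6,7,8,9,10}→18  {3,4,5,6,7,8,9,10}→6
  9 left: {1,3,4,5,6,7,8,9,10}→6  {2,3,4,5,6,7,8,9,10}→24
  placing 0:c first → 30 extensions
  placing 2:e first → 6 extensions
total linear extensions = 36

36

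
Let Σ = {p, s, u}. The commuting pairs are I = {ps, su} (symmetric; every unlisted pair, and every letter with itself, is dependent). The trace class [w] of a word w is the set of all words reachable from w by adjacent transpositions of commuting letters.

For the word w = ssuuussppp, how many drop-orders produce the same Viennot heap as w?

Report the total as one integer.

0(s) covers ∅
1(s) covers 0:s
2(u) covers ∅
3(u) covers 2:u
4(u) covers 3:u
5(s) covers 1:s
6(s) covers 5:s
7(p) covers 4:u
8(p) covers 7:p
9(p) covers 8:p
floor of heap: 0:s, 2:u
completions by unplaced set U, small U first (add the entries for U minus each lowest piece of U):
  |U|=1: {6}:1  {9}:1
  |U|=2: {5,6}:1  {6,9}:2  {8,9}:1
  |U|=3: {1,5,6}:1  {5,6,9}:3  {6,8,9}:3  {7,8,9}:1
  |U|=4: {0,1,5,6}:1  {1,5,6,9}:4  {4,7,8,9}:1  {5,6,8,9}:6  {6,7,8,9}:4
  |U|=5: {0,1,5,6,9}:5  {1,5,6,8,9}:10  {3,4,7,8,9}:1  {4,6,7,8,9}:5  {5,6,7,8,9}:10
  |U|=6: {0,1,5,6,8,9}:15  {1,5,6,7,8,9}:20  {2,3,4,7,8,9}:1  {3,4,6,7,8,9}:6  {4,5,6,7,8,9}:15
  |U|=7: {0,1,5,6,7,8,9}:35  {1,4,5,6,7,8,9}:35  {2,3,4,6,7,8,9}:7  {3,4,5,6,7,8,9}:21
  |U|=8: {0,1,4,5,6,7,8,9}:70  {1,3,4,5,6,7,8,9}:56  {2,3,4,5,6,7,8,9}:28
  start at 0(s): 84
  start at 2(u): 126
sum over floor = 210

210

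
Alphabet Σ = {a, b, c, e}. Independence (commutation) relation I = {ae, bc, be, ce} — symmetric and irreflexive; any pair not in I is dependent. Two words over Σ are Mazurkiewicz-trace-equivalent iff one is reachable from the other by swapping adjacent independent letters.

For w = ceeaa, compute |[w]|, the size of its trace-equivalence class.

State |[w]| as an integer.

10

0(c) covers ∅
1(e) covers ∅
2(e) covers 1:e
3(a) covers 0:c
4(a) covers 3:a
floor of heap: 0:c, 1:e
completions by unplaced set U, small U first (add the entries for U minus each lowest piece of U):
  |U|=1: {2}:1  {4}:1
  |U|=2: {1,2}:1  {2,4}:2  {3,4}:1
  |U|=3: {0,3,4}:1  {1,2,4}:3  {2,3,4}:3
  start at 0(c): 6
  start at 1(e): 4
sum over floor = 10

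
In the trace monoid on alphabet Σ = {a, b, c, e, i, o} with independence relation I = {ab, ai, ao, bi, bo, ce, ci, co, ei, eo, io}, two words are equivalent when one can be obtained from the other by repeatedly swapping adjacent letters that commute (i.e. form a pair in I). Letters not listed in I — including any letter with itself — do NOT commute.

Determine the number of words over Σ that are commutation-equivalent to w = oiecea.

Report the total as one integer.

90

0(o) covers ∅
1(i) covers ∅
2(e) covers ∅
3(c) covers ∅
4(e) covers 2:e
5(a) covers 3:c, 4:e
floor of heap: 0:o, 1:i, 2:e, 3:c
completions by unplaced set U, small U first (add the entries for U minus each lowest piece of U):
  |U|=1: {0}:1  {1}:1  {5}:1
  |U|=2: {0,1}:2  {0,5}:2  {1,5}:2  {3,5}:1  {4,5}:1
  |U|=3: {0,1,5}:6  {0,3,5}:3  {0,4,5}:3  {1,3,5}:3  {1,4,5}:3  {2,4,5}:1  {3,4,5}:2
  |U|=4: {0,1,3,5}:12  {0,1,4,5}:12  {0,2,4,5}:4  {0,3,4,5}:8  {1,2,4,5}:4  {1,3,4,5}:8  {2,3,4,5}:3
  start at 0(o): 15
  start at 1(i): 15
  start at 2(e): 40
  start at 3(c): 20
sum over floor = 90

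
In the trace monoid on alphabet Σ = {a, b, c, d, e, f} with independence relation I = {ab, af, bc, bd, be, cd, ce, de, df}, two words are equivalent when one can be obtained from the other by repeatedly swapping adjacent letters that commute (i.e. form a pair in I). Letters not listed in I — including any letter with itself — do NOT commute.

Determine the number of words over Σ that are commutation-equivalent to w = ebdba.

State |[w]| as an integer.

20

0(e) covers ∅
1(b) covers ∅
2(d) covers ∅
3(b) covers 1:b
4(a) covers 0:e, 2:d
floor of heap: 0:e, 1:b, 2:d
completions by unplaced set U, small U first (add the entries for U minus each lowest piece of U):
  |U|=1: {3}:1  {4}:1
  |U|=2: {0,4}:1  {1,3}:1  {2,4}:1  {3,4}:2
  |U|=3: {0,2,4}:2  {0,3,4}:3  {1,3,4}:3  {2,3,4}:3
  start at 0(e): 6
  start at 1(b): 8
  start at 2(d): 6
sum over floor = 20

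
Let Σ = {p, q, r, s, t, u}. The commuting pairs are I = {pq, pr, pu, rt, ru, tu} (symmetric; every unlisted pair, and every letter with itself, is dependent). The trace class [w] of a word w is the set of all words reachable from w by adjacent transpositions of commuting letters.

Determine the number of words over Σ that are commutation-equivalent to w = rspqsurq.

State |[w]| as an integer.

4

#0=r has no predecessor
#1=s depends on [0:r]
#2=p depends on [1:s]
#3=q depends on [1:s]
#4=s depends on [2:p, 3:q]
#5=u depends on [4:s]
#6=r depends on [4:s]
#7=q depends on [5:u, 6:r]
sources: [0:r]
N(rest) = Σ N(rest − s) over sources s of rest; N(one piece) = 1:
  size 1 → [7]=1
  size 2 → [5,7]=1  [6,7]=1
  size 3 → [5,6,7]=2
  size 4 → [4,5,6,7]=2
  size 5 → [2,4,5,6,7]=2  [3,4,5,6,7]=2
  size 6 → [2,3,4,5,6,7]=4
  first=0(r) contributes 4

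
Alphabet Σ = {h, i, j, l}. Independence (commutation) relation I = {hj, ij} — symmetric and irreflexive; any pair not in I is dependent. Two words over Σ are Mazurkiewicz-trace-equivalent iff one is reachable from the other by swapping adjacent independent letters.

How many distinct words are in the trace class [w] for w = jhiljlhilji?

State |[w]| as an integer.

0(j) covers ∅
1(h) covers ∅
2(i) covers 1:h
3(l) covers 0:j, 2:i
4(j) covers 3:l
5(l) covers 4:j
6(h) covers 5:l
7(i) covers 6:h
8(l) covers 7:i
9(j) covers 8:l
10(i) covers 8:l
floor of heap: 0:j, 1:h
completions by unplaced set U, small U first (add the entries for U minus each lowest piece of U):
  |U|=1: {9}:1  {10}:1
  |U|=2: {9,10}:2
  |U|=3: {8,9,10}:2
  |U|=4: {7,8,9,10}:2
  |U|=5: {6,7,8,9,10}:2
  |U|=6: {5,6,7,8,9,10}:2
  |U|=7: {4,5,6,7,8,9,10}:2
  |U|=8: {3,4,5,6,7,8,9,10}:2
  |U|=9: {0,3,4,5,6,7,8,9,10}:2  {2,3,4,5,6,7,8,9,10}:2
  start at 0(j): 2
  start at 1(h): 4
sum over floor = 6

6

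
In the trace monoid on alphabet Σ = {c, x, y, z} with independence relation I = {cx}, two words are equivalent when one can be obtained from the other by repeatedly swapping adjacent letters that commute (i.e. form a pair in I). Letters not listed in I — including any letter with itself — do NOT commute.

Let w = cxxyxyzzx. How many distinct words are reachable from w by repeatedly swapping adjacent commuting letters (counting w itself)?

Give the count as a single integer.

drop 0:c onto floor
drop 1:x onto floor
drop 2:x onto {1:x}
drop 3:y onto {0:c, 2:x}
drop 4:x onto {3:y}
drop 5:y onto {4:x}
drop 6:z onto {5:y}
drop 7:z onto {6:z}
drop 8:x onto {7:z}
ground layer = {0:c, 1:x}
drop-orders for the pieces not yet dropped (sum over which currently-grounded one goes next):
  1 to go: {8} 1
  2 to go: {7,8} 1
  3 to go: {6,7,8} 1
  4 to go: {5,6,7,8} 1
  5 to go: {4,5,6,7,8} 1
  6 to go: {3,4,5,6,7,8} 1
  7 to go: {0,3,4,5,6,7,8} 1  {2,3,4,5,6,7,8} 1
  if 0:c drops first: 1 orders
  if 1:x drops first: 2 orders
heap linearizations: 3

3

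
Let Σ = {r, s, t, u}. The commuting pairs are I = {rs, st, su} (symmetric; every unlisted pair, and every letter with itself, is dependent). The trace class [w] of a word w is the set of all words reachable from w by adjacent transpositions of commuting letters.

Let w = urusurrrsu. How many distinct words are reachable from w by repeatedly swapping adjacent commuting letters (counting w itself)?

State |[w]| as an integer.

45

piece 0:u — minimal
piece 1:r rests on {0:u}
piece 2:u rests on {1:r}
piece 3:s — minimal
piece 4:u rests on {2:u}
piece 5:r rests on {4:u}
piece 6:r rests on {5:r}
piece 7:r rests on {6:r}
piece 8:s rests on {3:s}
piece 9:u rests on {7:r}
minimal pieces: {0:u, 3:s}
ways to finish when only these pieces remain (= sum over removing one remaining piece with nothing left below it):
  1 left: {8}→1  {9}→1
  2 left: {3,8}→1  {7,9}→1  {8,9}→2
  3 left: {3,8,9}→3  {6,7,9}→1  {7,8,9}→3
  4 left: {3,7,8,9}→6  {5,6,7,9}→1  {6,7,8,9}→4
  5 left: {3,6,7,8,9}→10  {4,5,6,7,9}→1  {5,6,7,8,9}→5
  6 left: {2,4,5,6,7,9}→1  {3,5,6,7,8,9}→15  {4,5,6,7,8,9}→6
  7 left: {1,2,4,5,6,7,9}→1  {2,4,5,6,7,8,9}→7  {3,4,5,6,7,8,9}→21
  8 left: {0,1,2,4,5,6,7,9}→1  {1,2,4,5,6,7,8,9}→8  {2,3,4,5,6,7,8,9}→28
  placing 0:u first → 36 extensions
  placing 3:s first → 9 extensions
total linear extensions = 45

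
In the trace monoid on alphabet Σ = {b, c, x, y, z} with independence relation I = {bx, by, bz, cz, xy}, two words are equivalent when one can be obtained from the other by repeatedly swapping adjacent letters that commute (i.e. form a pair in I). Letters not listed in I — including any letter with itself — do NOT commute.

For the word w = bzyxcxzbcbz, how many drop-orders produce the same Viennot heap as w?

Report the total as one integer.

128

0(b) covers ∅
1(z) covers ∅
2(y) covers 1:z
3(x) covers 1:z
4(c) covers 0:b, 2:y, 3:x
5(x) covers 4:c
6(z) covers 5:x
7(b) covers 4:c
8(c) covers 5:x, 7:b
9(b) covers 8:c
10(z) covers 6:z
floor of heap: 0:b, 1:z
completions by unplaced set U, small U first (add the entries for U minus each lowest piece of U):
  |U|=1: {9}:1  {10}:1
  |U|=2: {6,10}:1  {8,9}:1  {9,10}:2
  |U|=3: {6,9,10}:3  {7,8,9}:1  {8,9,10}:3
  |U|=4: {6,8,9,10}:6  {7,8,9,10}:4
  |U|=5: {5,6,8,9,10}:6  {6,7,8,9,10}:10
  |U|=6: {5,6,7,8,9,10}:16
  |U|=7: {4,5,6,7,8,9,10}:16
  |U|=8: {0,4,5,6,7,8,9,10}:16  {2,4,5,6,7,8,9,10}:16  {3,4,5,6,7,8,9,10}:16
  |U|=9: {0,2,4,5,6,7,8,9,10}:32  {0,3,4,5,6,7,8,9,10}:32  {2,3,4,5,6,7,8,9,10}:32
  start at 0(b): 32
  start at 1(z): 96
sum over floor = 128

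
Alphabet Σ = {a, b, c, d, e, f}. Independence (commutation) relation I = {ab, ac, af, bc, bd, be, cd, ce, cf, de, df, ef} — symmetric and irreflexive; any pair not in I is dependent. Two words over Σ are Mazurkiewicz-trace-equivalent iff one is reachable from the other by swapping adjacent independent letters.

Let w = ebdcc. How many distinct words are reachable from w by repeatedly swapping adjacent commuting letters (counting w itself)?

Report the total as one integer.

drop 0:e onto floor
drop 1:b onto floor
drop 2:d onto floor
drop 3:c onto floor
drop 4:c onto {3:c}
ground layer = {0:e, 1:b, 2:d, 3:c}
drop-orders for the pieces not yet dropped (sum over which currently-grounded one goes next):
  1 to go: {0} 1  {1} 1  {2} 1  {4} 1
  2 to go: {0,1} 2  {0,2} 2  {0,4} 2  {1,2} 2  {1,4} 2  {2,4} 2  {3,4} 1
  3 to go: {0,1,2} 6  {0,1,4} 6  {0,2,4} 6  {0,3,4} 3  {1,2,4} 6  {1,3,4} 3  {2,3,4} 3
  if 0:e drops first: 12 orders
  if 1:b drops first: 12 orders
  if 2:d drops first: 12 orders
  if 3:c drops first: 24 orders
heap linearizations: 60

60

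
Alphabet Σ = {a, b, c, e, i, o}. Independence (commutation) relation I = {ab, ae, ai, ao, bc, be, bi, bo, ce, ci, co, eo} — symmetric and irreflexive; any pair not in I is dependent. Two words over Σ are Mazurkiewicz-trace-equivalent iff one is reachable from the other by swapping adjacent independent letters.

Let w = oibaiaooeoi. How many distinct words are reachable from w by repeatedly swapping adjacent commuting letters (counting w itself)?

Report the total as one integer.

#0=o has no predecessor
#1=i depends on [0:o]
#2=b has no predecessor
#3=a has no predecessor
#4=i depends on [1:i]
#5=a depends on [3:a]
#6=o depends on [4:i]
#7=o depends on [6:o]
#8=e depends on [4:i]
#9=o depends on [7:o]
#10=i depends on [8:e, 9:o]
sources: [0:o, 2:b, 3:a]
N(rest) = Σ N(rest − s) over sources s of rest; N(one piece) = 1:
  size 1 → [2]=1  [5]=1  [10]=1
  size 2 → [2,5]=2  [2,10]=2  [3,5]=1  [5,10]=2  [8,10]=1  [9,10]=1
  size 3 → [2,3,5]=3  [2,5,10]=6  [2,8,10]=3  [2,9,10]=3  [3,5,10]=3  [5,8,10]=3  [5,9,10]=3  [7,9,10]=1  [8,9,10]=2
  size 4 → [2,3,5,10]=12  [2,5,8,10]=12  [2,5,9,10]=12  [2,7,9,10]=4  [2,8,9,10]=8  [3,5,8,10]=6  [3,5,9,10]=6  [5,7,9,10]=4  [5,8,9,10]=8  [6,7,9,10]=1  [7,8,9,10]=3
  size 5 → [2,3,5,8,10]=30  [2,3,5,9,10]=30  [2,5,7,9,10]=20  [2,5,8,9,10]=40  [2,6,7,9,10]=5  [2,7,8,9,10]=15  [3,5,7,9,10]=10  [3,5,8,9,10]=20  [5,6,7,9,10]=5  [5,7,8,9,10]=15  [6,7,8,9,10]=4
  size 6 → [2,3,5,7,9,10]=60  [2,3,5,8,9,10]=120  [2,5,6,7,9,10]=30  [2,5,7,8,9,10]=90  [2,6,7,8,9,10]=24  [3,5,6,7,9,10]=15  [3,5,7,8,9,10]=45  [4,6,7,8,9,10]=4  [5,6,7,8,9,10]=24
  size 7 → [1,4,6,7,8,9,10]=4  [2,3,5,6,7,9,10]=105  [2,3,5,7,8,9,10]=315  [2,4,6,7,8,9,10]=28  [2,5,6,7,8,9,10]=168  [3,5,6,7,8,9,10]=84  [4,5,6,7,8,9,10]=28
  size 8 → [0,1,4,6,7,8,9,10]=4  [1,2,4,6,7,8,9,10]=32  [1,4,5,6,7,8,9,10]=32  [2,3,5,6,7,8,9,10]=672  [2,4,5,6,7,8,9,10]=224  [3,4,5,6,7,8,9,10]=112
  size 9 → [0,1,2,4,6,7,8,9,10]=36  [0,1,4,5,6,7,8,9,10]=36  [1,2,4,5,6,7,8,9,10]=288  [1,3,4,5,6,7,8,9,10]=144  [2,3,4,5,6,7,8,9,10]=1008
  first=0(o) contributes 1440
  first=2(b) contributes 180
  first=3(a) contributes 360
|[w]| = 1980

1980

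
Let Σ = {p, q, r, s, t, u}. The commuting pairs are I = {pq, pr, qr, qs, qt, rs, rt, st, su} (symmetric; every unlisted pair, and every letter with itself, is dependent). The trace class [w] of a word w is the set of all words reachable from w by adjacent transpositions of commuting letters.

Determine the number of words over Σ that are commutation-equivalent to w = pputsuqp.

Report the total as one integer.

#0=p has no predecessor
#1=p depends on [0:p]
#2=u depends on [1:p]
#3=t depends on [2:u]
#4=s depends on [1:p]
#5=u depends on [3:t]
#6=q depends on [5:u]
#7=p depends on [4:s, 5:u]
sources: [0:p]
N(rest) = Σ N(rest − s) over sources s of rest; N(one piece) = 1:
  size 1 → [6]=1  [7]=1
  size 2 → [4,7]=1  [6,7]=2
  size 3 → [4,6,7]=3  [5,6,7]=2
  size 4 → [3,5,6,7]=2  [4,5,6,7]=5
  size 5 → [2,3,5,6,7]=2  [3,4,5,6,7]=7
  size 6 → [2,3,4,5,6,7]=9
  first=0(p) contributes 9

9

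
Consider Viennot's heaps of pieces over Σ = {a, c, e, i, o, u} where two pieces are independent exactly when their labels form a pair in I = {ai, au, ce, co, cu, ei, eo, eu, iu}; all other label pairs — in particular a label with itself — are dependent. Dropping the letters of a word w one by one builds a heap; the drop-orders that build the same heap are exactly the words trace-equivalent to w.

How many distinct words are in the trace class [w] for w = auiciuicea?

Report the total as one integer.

0(a) covers ∅
1(u) covers ∅
2(i) covers ∅
3(c) covers 0:a, 2:i
4(i) covers 3:c
5(u) covers 1:u
6(i) covers 4:i
7(c) covers 6:i
8(e) covers 0:a
9(a) covers 7:c, 8:e
floor of heap: 0:a, 1:u, 2:i
completions by unplaced set U, small U first (add the entries for U minus each lowest piece of U):
  |U|=1: {5}:1  {9}:1
  |U|=2: {1,5}:1  {5,9}:2  {7,9}:1  {8,9}:1
  |U|=3: {1,5,9}:3  {5,7,9}:3  {5,8,9}:3  {6,7,9}:1  {7,8,9}:2
  |U|=4: {1,5,7,9}:6  {1,5,8,9}:6  {4,6,7,9}:1  {5,6,7,9}:4  {5,7,8,9}:8  {6,7,8,9}:3
  |U|=5: {1,5,6,7,9}:10  {1,5,7,8,9}:20  {3,4,6,7,9}:1  {4,5,6,7,9}:5  {4,6,7,8,9}:4  {5,6,7,8,9}:15
  |U|=6: {1,4,5,6,7,9}:15  {1,5,6,7,8,9}:45  {2,3,4,6,7,9}:1  {3,4,5,6,7,9}:6  {3,4,6,7,8,9}:5  {4,5,6,7,8,9}:24
  |U|=7: {0,3,4,6,7,8,9}:5  {1,3,4,5,6,7,9}:21  {1,4,5,6,7,8,9}:84  {2,3,4,5,6,7,9}:7  {2,3,4,6,7,8,9}:6  {3,4,5,6,7,8,9}:35
  |U|=8: {0,2,3,4,6,7,8,9}:11  {0,3,4,5,6,7,8,9}:40  {1,2,3,4,5,6,7,9}:28  {1,3,4,5,6,7,8,9}:140  {2,3,4,5,6,7,8,9}:48
  start at 0(a): 216
  start at 1(u): 99
  start at 2(i): 180
sum over floor = 495

495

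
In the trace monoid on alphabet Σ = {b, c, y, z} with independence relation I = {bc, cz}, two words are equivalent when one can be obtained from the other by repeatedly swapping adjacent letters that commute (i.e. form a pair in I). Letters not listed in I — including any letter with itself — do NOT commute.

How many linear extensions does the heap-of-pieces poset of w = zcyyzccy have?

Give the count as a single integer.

6

drop 0:z onto floor
drop 1:c onto floor
drop 2:y onto {0:z, 1:c}
drop 3:y onto {2:y}
drop 4:z onto {3:y}
drop 5:c onto {3:y}
drop 6:c onto {5:c}
drop 7:y onto {4:z, 6:c}
ground layer = {0:z, 1:c}
drop-orders for the pieces not yet dropped (sum over which currently-grounded one goes next):
  1 to go: {7} 1
  2 to go: {4,7} 1  {6,7} 1
  3 to go: {4,6,7} 2  {5,6,7} 1
  4 to go: {4,5,6,7} 3
  5 to go: {3,4,5,6,7} 3
  6 to go: {2,3,4,5,6,7} 3
  if 0:z drops first: 3 orders
  if 1:c drops first: 3 orders
heap linearizations: 6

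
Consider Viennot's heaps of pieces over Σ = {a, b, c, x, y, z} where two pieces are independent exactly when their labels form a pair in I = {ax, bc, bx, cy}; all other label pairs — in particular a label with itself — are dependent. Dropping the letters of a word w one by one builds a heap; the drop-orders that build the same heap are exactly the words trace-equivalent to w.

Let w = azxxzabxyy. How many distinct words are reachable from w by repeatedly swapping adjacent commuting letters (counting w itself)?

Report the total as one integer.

0(a) covers ∅
1(z) covers 0:a
2(x) covers 1:z
3(x) covers 2:x
4(z) covers 3:x
5(a) covers 4:z
6(b) covers 5:a
7(x) covers 4:z
8(y) covers 6:b, 7:x
9(y) covers 8:y
floor of heap: 0:a
completions by unplaced set U, small U first (add the entries for U minus each lowest piece of U):
  |U|=1: {9}:1
  |U|=2: {8,9}:1
  |U|=3: {6,8,9}:1  {7,8,9}:1
  |U|=4: {5,6,8,9}:1  {6,7,8,9}:2
  |U|=5: {5,6,7,8,9}:3
  |U|=6: {4,5,6,7,8,9}:3
  |U|=7: {3,4,5,6,7,8,9}:3
  |U|=8: {2,3,4,5,6,7,8,9}:3
  start at 0(a): 3

3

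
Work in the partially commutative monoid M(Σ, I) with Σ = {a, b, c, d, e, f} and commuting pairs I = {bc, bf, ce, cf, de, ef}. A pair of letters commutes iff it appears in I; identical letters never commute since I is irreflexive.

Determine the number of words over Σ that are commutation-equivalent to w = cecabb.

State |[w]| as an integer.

0(c) covers ∅
1(e) covers ∅
2(c) covers 0:c
3(a) covers 1:e, 2:c
4(b) covers 3:a
5(b) covers 4:b
floor of heap: 0:c, 1:e
completions by unplaced set U, small U first (add the entries for U minus each lowest piece of U):
  |U|=1: {5}:1
  |U|=2: {4,5}:1
  |U|=3: {3,4,5}:1
  |U|=4: {1,3,4,5}:1  {2,3,4,5}:1
  start at 0(c): 2
  start at 1(e): 1
sum over floor = 3

3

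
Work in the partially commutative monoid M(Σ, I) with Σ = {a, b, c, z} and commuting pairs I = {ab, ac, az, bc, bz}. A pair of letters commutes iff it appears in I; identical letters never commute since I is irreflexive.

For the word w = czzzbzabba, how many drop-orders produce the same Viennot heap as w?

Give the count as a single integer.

drop 0:c onto floor
drop 1:z onto {0:c}
drop 2:z onto {1:z}
drop 3:z onto {2:z}
drop 4:b onto floor
drop 5:z onto {3:z}
drop 6:a onto floor
drop 7:b onto {4:b}
drop 8:b onto {7:b}
drop 9:a onto {6:a}
ground layer = {0:c, 4:b, 6:a}
drop-orders for the pieces not yet dropped (sum over which currently-grounded one goes next):
  1 to go: {5} 1  {8} 1  {9} 1
  2 to go: {3,5} 1  {5,8} 2  {5,9} 2  {6,9} 1  {7,8} 1  {8,9} 2
  3 to go: {2,3,5} 1  {3,5,8} 3  {3,5,9} 3  {4,7,8} 1  {5,6,9} 3  {5,7,8} 3  {5,8,9} 6  {6,8,9} 3  {7,8,9} 3
  4 to go: {1,2,3,5} 1  {2,3,5,8} 4  {2,3,5,9} 4  {3,5,6,9} 6  {3,5,7,8} 6  {3,5,8,9} 12  {4,5,7,8} 4  {4,7,8,9} 4  {5,6,8,9} 12  {5,7,8,9} 12  {6,7,8,9} 6
  5 to go: {0,1,2,3,5} 1  {1,2,3,5,8} 5  {1,2,3,5,9} 5  {2,3,5,6,9} 10  {2,3,5,7,8} 10  {2,3,5,8,9} 20  {3,4,5,7,8} 10  {3,5,6,8,9} 30  {3,5,7,8,9} 30  {4,5,7,8,9} 20  {4,6,7,8,9} 10  {5,6,7,8,9} 30
  6 to go: {0,1,2,3,5,8} 6  {0,1,2,3,5,9} 6  {1,2,3,5,6,9} 15  {1,2,3,5,7,8} 15  {1,2,3,5,8,9} 30  {2,3,4,5,7,8} 20  {2,3,5,6,8,9} 60  {2,3,5,7,8,9} 60  {3,4,5,7,8,9} 60  {3,5,6,7,8,9} 90  {4,5,6,7,8,9} 60
  7 to go: {0,1,2,3,5,6,9} 21  {0,1,2,3,5,7,8} 21  {0,1,2,3,5,8,9} 42  {1,2,3,4,5,7,8} 35  {1,2,3,5,6,8,9} 105  {1,2,3,5,7,8,9} 105  {2,3,4,5,7,8,9} 140  {2,3,5,6,7,8,9} 210  {3,4,5,6,7,8,9} 210
  8 to go: {0,1,2,3,4,5,7,8} 56  {0,1,2,3,5,6,8,9} 168  {0,1,2,3,5,7,8,9} 168  {1,2,3,4,5,7,8,9} 280  {1,2,3,5,6,7,8,9} 420  {2,3,4,5,6,7,8,9} 560
  if 0:c drops first: 1260 orders
  if 4:b drops first: 756 orders
  if 6:a drops first: 504 orders
heap linearizations: 2520

2520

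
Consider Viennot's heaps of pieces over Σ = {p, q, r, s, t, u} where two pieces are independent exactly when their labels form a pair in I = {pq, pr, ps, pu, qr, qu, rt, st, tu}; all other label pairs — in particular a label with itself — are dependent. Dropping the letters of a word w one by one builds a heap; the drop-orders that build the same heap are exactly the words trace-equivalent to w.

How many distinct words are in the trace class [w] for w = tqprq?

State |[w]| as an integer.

15

#0=t has no predecessor
#1=q depends on [0:t]
#2=p depends on [0:t]
#3=r has no predecessor
#4=q depends on [1:q]
sources: [0:t, 3:r]
N(rest) = Σ N(rest − s) over sources s of rest; N(one piece) = 1:
  size 1 → [2]=1  [3]=1  [4]=1
  size 2 → [1,4]=1  [2,3]=2  [2,4]=2  [3,4]=2
  size 3 → [1,2,4]=3  [1,3,4]=3  [2,3,4]=6
  first=0(t) contributes 12
  first=3(r) contributes 3
|[w]| = 15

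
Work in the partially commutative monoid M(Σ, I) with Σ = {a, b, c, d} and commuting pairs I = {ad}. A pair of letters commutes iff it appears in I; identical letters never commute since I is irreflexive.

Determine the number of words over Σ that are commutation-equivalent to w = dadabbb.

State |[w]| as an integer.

6

#0=d has no predecessor
#1=a has no predecessor
#2=d depends on [0:d]
#3=a depends on [1:a]
#4=b depends on [2:d, 3:a]
#5=b depends on [4:b]
#6=b depends on [5:b]
sources: [0:d, 1:a]
N(rest) = Σ N(rest − s) over sources s of rest; N(one piece) = 1:
  size 1 → [6]=1
  size 2 → [5,6]=1
  size 3 → [4,5,6]=1
  size 4 → [2,4,5,6]=1  [3,4,5,6]=1
  size 5 → [0,2,4,5,6]=1  [1,3,4,5,6]=1  [2,3,4,5,6]=2
  first=0(d) contributes 3
  first=1(a) contributes 3
|[w]| = 6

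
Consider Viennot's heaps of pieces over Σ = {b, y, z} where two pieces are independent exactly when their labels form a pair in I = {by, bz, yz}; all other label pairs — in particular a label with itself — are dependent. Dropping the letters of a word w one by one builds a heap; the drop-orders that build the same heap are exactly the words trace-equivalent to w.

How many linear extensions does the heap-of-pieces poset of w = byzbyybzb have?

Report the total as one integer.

1260

piece 0:b — minimal
piece 1:y — minimal
piece 2:z — minimal
piece 3:b rests on {0:b}
piece 4:y rests on {1:y}
piece 5:y rests on {4:y}
piece 6:b rests on {3:b}
piece 7:z rests on {2:z}
piece 8:b rests on {6:b}
minimal pieces: {0:b, 1:y, 2:z}
ways to finish when only these pieces remain (= sum over removing one remaining piece with nothing left below it):
  1 left: {5}→1  {7}→1  {8}→1
  2 left: {2,7}→1  {4,5}→1  {5,7}→2  {5,8}→2  {6,8}→1  {7,8}→2
  3 left: {1,4,5}→1  {2,5,7}→3  {2,7,8}→3  {3,6,8}→1  {4,5,7}→3  {4,5,8}→3  {5,6,8}→3  {5,7,8}→6  {6,7,8}→3
  4 left: {0,3,6,8}→1  {1,4,5,7}→4  {1,4,5,8}→4  {2,4,5,7}→6  {2,5,7,8}→12  {2,6,7,8}→6  {3,5,6,8}→4  {3,6,7,8}→4  {4,5,6,8}→6  {4,5,7,8}→12  {5,6,7,8}→12
  5 left: {0,3,5,6,8}→5  {0,3,6,7,8}→5  {1,2,4,5,7}→10  {1,4,5,6,8}→10  {1,4,5,7,8}→20  {2,3,6,7,8}→10  {2,4,5,7,8}→30  {2,5,6,7,8}→30  {3,4,5,6,8}→10  {3,5,6,7,8}→20  {4,5,6,7,8}→30
  6 left: {0,2,3,6,7,8}→15  {0,3,4,5,6,8}→15  {0,3,5,6,7,8}→30  {1,2,4,5,7,8}→60  {1,3,4,5,6,8}→20  {1,4,5,6,7,8}→60  {2,3,5,6,7,8}→60  {2,4,5,6,7,8}→90  {3,4,5,6,7,8}→60
  7 left: {0,1,3,4,5,6,8}→35  {0,2,3,5,6,7,8}→105  {0,3,4,5,6,7,8}→105  {1,2,4,5,6,7,8}→210  {1,3,4,5,6,7,8}→140  {2,3,4,5,6,7,8}→210
  placing 0:b first → 560 extensions
  placing 1:y first → 420 extensions
  placing 2:z first → 280 extensions
total linear extensions = 1260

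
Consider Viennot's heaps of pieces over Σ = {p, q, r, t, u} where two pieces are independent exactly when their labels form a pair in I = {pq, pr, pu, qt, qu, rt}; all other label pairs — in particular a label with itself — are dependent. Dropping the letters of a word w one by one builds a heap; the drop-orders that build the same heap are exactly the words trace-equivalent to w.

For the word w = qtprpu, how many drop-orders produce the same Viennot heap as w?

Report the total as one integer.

19

#0=q has no predecessor
#1=t has no predecessor
#2=p depends on [1:t]
#3=r depends on [0:q]
#4=p depends on [2:p]
#5=u depends on [1:t, 3:r]
sources: [0:q, 1:t]
N(rest) = Σ N(rest − s) over sources s of rest; N(one piece) = 1:
  size 1 → [4]=1  [5]=1
  size 2 → [2,4]=1  [3,5]=1  [4,5]=2
  size 3 → [0,3,5]=1  [2,4,5]=3  [3,4,5]=3
  size 4 → [0,3,4,5]=4  [1,2,4,5]=3  [2,3,4,5]=6
  first=0(q) contributes 9
  first=1(t) contributes 10
|[w]| = 19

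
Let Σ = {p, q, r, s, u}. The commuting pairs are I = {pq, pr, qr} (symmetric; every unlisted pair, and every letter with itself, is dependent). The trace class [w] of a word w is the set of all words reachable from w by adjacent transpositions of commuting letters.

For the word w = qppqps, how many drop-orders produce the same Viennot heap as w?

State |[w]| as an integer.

10

#0=q has no predecessor
#1=p has no predecessor
#2=p depends on [1:p]
#3=q depends on [0:q]
#4=p depends on [2:p]
#5=s depends on [3:q, 4:p]
sources: [0:q, 1:p]
N(rest) = Σ N(rest − s) over sources s of rest; N(one piece) = 1:
  size 1 → [5]=1
  size 2 → [3,5]=1  [4,5]=1
  size 3 → [0,3,5]=1  [2,4,5]=1  [3,4,5]=2
  size 4 → [0,3,4,5]=3  [1,2,4,5]=1  [2,3,4,5]=3
  first=0(q) contributes 4
  first=1(p) contributes 6
|[w]| = 10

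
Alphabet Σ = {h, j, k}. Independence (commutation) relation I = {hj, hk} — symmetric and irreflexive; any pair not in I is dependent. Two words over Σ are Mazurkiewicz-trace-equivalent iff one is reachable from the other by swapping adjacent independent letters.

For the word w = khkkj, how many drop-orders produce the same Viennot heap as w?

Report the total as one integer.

5

0(k) covers ∅
1(h) covers ∅
2(k) covers 0:k
3(k) covers 2:k
4(j) covers 3:k
floor of heap: 0:k, 1:h
completions by unplaced set U, small U first (add the entries for U minus each lowest piece of U):
  |U|=1: {1}:1  {4}:1
  |U|=2: {1,4}:2  {3,4}:1
  |U|=3: {1,3,4}:3  {2,3,4}:1
  start at 0(k): 4
  start at 1(h): 1
sum over floor = 5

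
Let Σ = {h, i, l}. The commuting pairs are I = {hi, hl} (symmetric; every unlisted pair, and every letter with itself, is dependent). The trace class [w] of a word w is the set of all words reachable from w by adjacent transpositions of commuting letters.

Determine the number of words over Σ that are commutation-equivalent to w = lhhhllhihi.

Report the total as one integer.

#0=l has no predecessor
#1=h has no predecessor
#2=h depends on [1:h]
#3=h depends on [2:h]
#4=l depends on [0:l]
#5=l depends on [4:l]
#6=h depends on [3:h]
#7=i depends on [5:l]
#8=h depends on [6:h]
#9=i depends on [7:i]
sources: [0:l, 1:h]
N(rest) = Σ N(rest − s) over sources s of rest; N(one piece) = 1:
  size 1 → [8]=1  [9]=1
  size 2 → [6,8]=1  [7,9]=1  [8,9]=2
  size 3 → [3,6,8]=1  [5,7,9]=1  [6,8,9]=3  [7,8,9]=3
  size 4 → [2,3,6,8]=1  [3,6,8,9]=4  [4,5,7,9]=1  [5,7,8,9]=4  [6,7,8,9]=6
  size 5 → [0,4,5,7,9]=1  [1,2,3,6,8]=1  [2,3,6,8,9]=5  [3,6,7,8,9]=10  [4,5,7,8,9]=5  [5,6,7,8,9]=10
  size 6 → [0,4,5,7,8,9]=6  [1,2,3,6,8,9]=6  [2,3,6,7,8,9]=15  [3,5,6,7,8,9]=20  [4,5,6,7,8,9]=15
  size 7 → [0,4,5,6,7,8,9]=21  [1,2,3,6,7,8,9]=21  [2,3,5,6,7,8,9]=35  [3,4,5,6,7,8,9]=35
  size 8 → [0,3,4,5,6,7,8,9]=56  [1,2,3,5,6,7,8,9]=56  [2,3,4,5,6,7,8,9]=70
  first=0(l) contributes 126
  first=1(h) contributes 126
|[w]| = 252

252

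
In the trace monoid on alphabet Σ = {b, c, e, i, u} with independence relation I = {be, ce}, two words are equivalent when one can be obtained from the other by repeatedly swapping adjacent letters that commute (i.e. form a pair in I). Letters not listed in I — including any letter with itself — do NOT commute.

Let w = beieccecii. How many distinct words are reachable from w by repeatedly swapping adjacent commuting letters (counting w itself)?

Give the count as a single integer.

drop 0:b onto floor
drop 1:e onto floor
drop 2:i onto {0:b, 1:e}
drop 3:e onto {2:i}
drop 4:c onto {2:i}
drop 5:c onto {4:c}
drop 6:e onto {3:e}
drop 7:c onto {5:c}
drop 8:i onto {6:e, 7:c}
drop 9:i onto {8:i}
ground layer = {0:b, 1:e}
drop-orders for the pieces not yet dropped (sum over which currently-grounded one goes next):
  1 to go: {9} 1
  2 to go: {8,9} 1
  3 to go: {6,8,9} 1  {7,8,9} 1
  4 to go: {3,6,8,9} 1  {5,7,8,9} 1  {6,7,8,9} 2
  5 to go: {3,6,7,8,9} 3  {4,5,7,8,9} 1  {5,6,7,8,9} 3
  6 to go: {3,5,6,7,8,9} 6  {4,5,6,7,8,9} 4
  7 to go: {3,4,5,6,7,8,9} 10
  8 to go: {2,3,4,5,6,7,8,9} 10
  if 0:b drops first: 10 orders
  if 1:e drops first: 10 orders
heap linearizations: 20

20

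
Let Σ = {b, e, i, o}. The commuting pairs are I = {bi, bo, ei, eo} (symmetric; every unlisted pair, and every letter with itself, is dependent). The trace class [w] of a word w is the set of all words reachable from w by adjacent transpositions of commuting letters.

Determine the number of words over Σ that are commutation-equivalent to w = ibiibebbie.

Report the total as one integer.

drop 0:i onto floor
drop 1:b onto floor
drop 2:i onto {0:i}
drop 3:i onto {2:i}
drop 4:b onto {1:b}
drop 5:e onto {4:b}
drop 6:b onto {5:e}
drop 7:b onto {6:b}
drop 8:i onto {3:i}
drop 9:e onto {7:b}
ground layer = {0:i, 1:b}
drop-orders for the pieces not yet dropped (sum over which currently-grounded one goes next):
  1 to go: {8} 1  {9} 1
  2 to go: {3,8} 1  {7,9} 1  {8,9} 2
  3 to go: {2,3,8} 1  {3,8,9} 3  {6,7,9} 1  {7,8,9} 3
  4 to go: {0,2,3,8} 1  {2,3,8,9} 4  {3,7,8,9} 6  {5,6,7,9} 1  {6,7,8,9} 4
  5 to go: {0,2,3,8,9} 5  {2,3,7,8,9} 10  {3,6,7,8,9} 10  {4,5,6,7,9} 1  {5,6,7,8,9} 5
  6 to go: {0,2,3,7,8,9} 15  {1,4,5,6,7,9} 1  {2,3,6,7,8,9} 20  {3,5,6,7,8,9} 15  {4,5,6,7,8,9} 6
  7 to go: {0,2,3,6,7,8,9} 35  {1,4,5,6,7,8,9} 7  {2,3,5,6,7,8,9} 35  {3,4,5,6,7,8,9} 21
  8 to go: {0,2,3,5,6,7,8,9} 70  {1,3,4,5,6,7,8,9} 28  {2,3,4,5,6,7,8,9} 56
  if 0:i drops first: 84 orders
  if 1:b drops first: 126 orders
heap linearizations: 210

210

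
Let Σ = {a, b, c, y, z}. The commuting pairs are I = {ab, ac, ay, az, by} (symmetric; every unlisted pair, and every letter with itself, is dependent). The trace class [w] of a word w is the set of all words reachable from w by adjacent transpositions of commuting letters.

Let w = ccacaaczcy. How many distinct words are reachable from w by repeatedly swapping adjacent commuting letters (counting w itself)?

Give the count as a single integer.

120

drop 0:c onto floor
drop 1:c onto {0:c}
drop 2:a onto floor
drop 3:c onto {1:c}
drop 4:a onto {2:a}
drop 5:a onto {4:a}
drop 6:c onto {3:c}
drop 7:z onto {6:c}
drop 8:c onto {7:z}
drop 9:y onto {8:c}
ground layer = {0:c, 2:a}
drop-orders for the pieces not yet dropped (sum over which currently-grounded one goes next):
  1 to go: {5} 1  {9} 1
  2 to go: {4,5} 1  {5,9} 2  {8,9} 1
  3 to go: {2,4,5} 1  {4,5,9} 3  {5,8,9} 3  {7,8,9} 1
  4 to go: {2,4,5,9} 4  {4,5,8,9} 6  {5,7,8,9} 4  {6,7,8,9} 1
  5 to go: {2,4,5,8,9} 10  {3,6,7,8,9} 1  {4,5,7,8,9} 10  {5,6,7,8,9} 5
  6 to go: {1,3,6,7,8,9} 1  {2,4,5,7,8,9} 20  {3,5,6,7,8,9} 6  {4,5,6,7,8,9} 15
  7 to go: {0,1,3,6,7,8,9} 1  {1,3,5,6,7,8,9} 7  {2,4,5,6,7,8,9} 35  {3,4,5,6,7,8,9} 21
  8 to go: {0,1,3,5,6,7,8,9} 8  {1,3,4,5,6,7,8,9} 28  {2,3,4,5,6,7,8,9} 56
  if 0:c drops first: 84 orders
  if 2:a drops first: 36 orders
heap linearizations: 120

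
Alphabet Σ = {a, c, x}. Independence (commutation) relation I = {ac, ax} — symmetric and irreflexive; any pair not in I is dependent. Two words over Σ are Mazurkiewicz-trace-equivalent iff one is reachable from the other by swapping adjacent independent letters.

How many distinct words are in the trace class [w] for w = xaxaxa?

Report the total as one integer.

drop 0:x onto floor
drop 1:a onto floor
drop 2:x onto {0:x}
drop 3:a onto {1:a}
drop 4:x onto {2:x}
drop 5:a onto {3:a}
ground layer = {0:x, 1:a}
drop-orders for the pieces not yet dropped (sum over which currently-grounded one goes next):
  1 to go: {4} 1  {5} 1
  2 to go: {2,4} 1  {3,5} 1  {4,5} 2
  3 to go: {0,2,4} 1  {1,3,5} 1  {2,4,5} 3  {3,4,5} 3
  4 to go: {0,2,4,5} 4  {1,3,4,5} 4  {2,3,4,5} 6
  if 0:x drops first: 10 orders
  if 1:a drops first: 10 orders
heap linearizations: 20

20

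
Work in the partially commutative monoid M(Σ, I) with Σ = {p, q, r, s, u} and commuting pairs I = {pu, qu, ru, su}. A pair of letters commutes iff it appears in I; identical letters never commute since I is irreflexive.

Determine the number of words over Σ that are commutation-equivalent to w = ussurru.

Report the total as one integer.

#0=u has no predecessor
#1=s has no predecessor
#2=s depends on [1:s]
#3=u depends on [0:u]
#4=r depends on [2:s]
#5=r depends on [4:r]
#6=u depends on [3:u]
sources: [0:u, 1:s]
N(rest) = Σ N(rest − s) over sources s of rest; N(one piece) = 1:
  size 1 → [5]=1  [6]=1
  size 2 → [3,6]=1  [4,5]=1  [5,6]=2
  size 3 → [0,3,6]=1  [2,4,5]=1  [3,5,6]=3  [4,5,6]=3
  size 4 → [0,3,5,6]=4  [1,2,4,5]=1  [2,4,5,6]=4  [3,4,5,6]=6
  size 5 → [0,3,4,5,6]=10  [1,2,4,5,6]=5  [2,3,4,5,6]=10
  first=0(u) contributes 15
  first=1(s) contributes 20
|[w]| = 35

35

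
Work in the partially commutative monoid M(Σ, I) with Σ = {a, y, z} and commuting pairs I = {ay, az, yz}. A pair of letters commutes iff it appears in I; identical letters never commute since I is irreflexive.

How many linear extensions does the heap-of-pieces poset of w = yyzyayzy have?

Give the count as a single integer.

168

drop 0:y onto floor
drop 1:y onto {0:y}
drop 2:z onto floor
drop 3:y onto {1:y}
drop 4:a onto floor
drop 5:y onto {3:y}
drop 6:z onto {2:z}
drop 7:y onto {5:y}
ground layer = {0:y, 2:z, 4:a}
drop-orders for the pieces not yet dropped (sum over which currently-grounded one goes next):
  1 to go: {4} 1  {6} 1  {7} 1
  2 to go: {2,6} 1  {4,6} 2  {4,7} 2  {5,7} 1  {6,7} 2
  3 to go: {2,4,6} 3  {2,6,7} 3  {3,5,7} 1  {4,5,7} 3  {4,6,7} 6  {5,6,7} 3
  4 to go: {1,3,5,7} 1  {2,4,6,7} 12  {2,5,6,7} 6  {3,4,5,7} 4  {3,5,6,7} 4  {4,5,6,7} 12
  5 to go: {0,1,3,5,7} 1  {1,3,4,5,7} 5  {1,3,5,6,7} 5  {2,3,5,6,7} 10  {2,4,5,6,7} 30  {3,4,5,6,7} 20
  6 to go: {0,1,3,4,5,7} 6  {0,1,3,5,6,7} 6  {1,2,3,5,6,7} 15  {1,3,4,5,6,7} 30  {2,3,4,5,6,7} 60
  if 0:y drops first: 105 orders
  if 2:z drops first: 42 orders
  if 4:a drops first: 21 orders
heap linearizations: 168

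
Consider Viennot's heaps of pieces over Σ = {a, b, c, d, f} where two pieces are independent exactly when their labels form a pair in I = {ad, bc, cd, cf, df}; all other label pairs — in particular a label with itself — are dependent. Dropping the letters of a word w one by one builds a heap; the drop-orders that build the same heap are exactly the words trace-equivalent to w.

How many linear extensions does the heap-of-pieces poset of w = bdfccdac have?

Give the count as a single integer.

0(b) covers ∅
1(d) covers 0:b
2(f) covers 0:b
3(c) covers ∅
4(c) covers 3:c
5(d) covers 1:d
6(a) covers 2:f, 4:c
7(c) covers 6:a
floor of heap: 0:b, 3:c
completions by unplaced set U, small U first (add the entries for U minus each lowest piece of U):
  |U|=1: {5}:1  {7}:1
  |U|=2: {1,5}:1  {5,7}:2  {6,7}:1
  |U|=3: {1,5,7}:3  {2,6,7}:1  {4,6,7}:1  {5,6,7}:3
  |U|=4: {1,5,6,7}:6  {2,4,6,7}:2  {2,5,6,7}:4  {3,4,6,7}:1  {4,5,6,7}:4
  |U|=5: {1,2,5,6,7}:10  {1,4,5,6,7}:10  {2,3,4,6,7}:3  {2,4,5,6,7}:10  {3,4,5,6,7}:5
  |U|=6: {0,1,2,5,6,7}:10  {1,2,4,5,6,7}:30  {1,3,4,5,6,7}:15  {2,3,4,5,6,7}:18
  start at 0(b): 63
  start at 3(c): 40
sum over floor = 103

103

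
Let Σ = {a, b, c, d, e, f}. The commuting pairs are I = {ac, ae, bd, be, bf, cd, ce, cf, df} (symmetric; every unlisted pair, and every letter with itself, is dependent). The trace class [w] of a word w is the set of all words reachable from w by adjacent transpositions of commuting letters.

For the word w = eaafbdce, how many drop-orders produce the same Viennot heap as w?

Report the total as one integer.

#0=e has no predecessor
#1=a has no predecessor
#2=a depends on [1:a]
#3=f depends on [0:e, 2:a]
#4=b depends on [2:a]
#5=d depends on [0:e, 2:a]
#6=c depends on [4:b]
#7=e depends on [3:f, 5:d]
sources: [0:e, 1:a]
N(rest) = Σ N(rest − s) over sources s of rest; N(one piece) = 1:
  size 1 → [6]=1  [7]=1
  size 2 → [3,7]=1  [4,6]=1  [5,7]=1  [6,7]=2
  size 3 → [3,5,7]=2  [3,6,7]=3  [4,6,7]=3  [5,6,7]=3
  size 4 → [0,3,5,7]=2  [3,4,6,7]=6  [3,5,6,7]=8  [4,5,6,7]=6
  size 5 → [0,3,5,6,7]=10  [3,4,5,6,7]=20
  size 6 → [0,3,4,5,6,7]=30  [2,3,4,5,6,7]=20
  first=0(e) contributes 20
  first=1(a) contributes 50
|[w]| = 70

70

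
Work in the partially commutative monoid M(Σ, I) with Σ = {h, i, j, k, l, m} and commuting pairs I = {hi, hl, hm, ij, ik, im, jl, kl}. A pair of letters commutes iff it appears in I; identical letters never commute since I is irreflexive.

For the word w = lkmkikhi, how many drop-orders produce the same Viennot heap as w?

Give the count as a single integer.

36

0(l) covers ∅
1(k) covers ∅
2(m) covers 0:l, 1:k
3(k) covers 2:m
4(i) covers 0:l
5(k) covers 3:k
6(h) covers 5:k
7(i) covers 4:i
floor of heap: 0:l, 1:k
completions by unplaced set U, small U first (add the entries for U minus each lowest piece of U):
  |U|=1: {6}:1  {7}:1
  |U|=2: {4,7}:1  {5,6}:1  {6,7}:2
  |U|=3: {3,5,6}:1  {4,6,7}:3  {5,6,7}:3
  |U|=4: {2,3,5,6}:1  {3,5,6,7}:4  {4,5,6,7}:6
  |U|=5: {1,2,3,5,6}:1  {2,3,5,6,7}:5  {3,4,5,6,7}:10
  |U|=6: {1,2,3,5,6,7}:6  {2,3,4,5,6,7}:15
  start at 0(l): 21
  start at 1(k): 15
sum over floor = 36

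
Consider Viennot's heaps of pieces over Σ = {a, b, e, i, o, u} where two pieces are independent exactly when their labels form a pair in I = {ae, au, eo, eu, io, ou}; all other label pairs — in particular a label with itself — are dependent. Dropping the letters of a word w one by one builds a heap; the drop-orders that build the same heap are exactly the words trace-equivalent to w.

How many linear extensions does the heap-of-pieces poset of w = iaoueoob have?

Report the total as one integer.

piece 0:i — minimal
piece 1:a rests on {0:i}
piece 2:o rests on {1:a}
piece 3:u rests on {0:i}
piece 4:e rests on {0:i}
piece 5:o rests on {2:o}
piece 6:o rests on {5:o}
piece 7:b rests on {3:u, 4:e, 6:o}
minimal pieces: {0:i}
ways to finish when only these pieces remain (= sum over removing one remaining piece with nothing left below it):
  1 left: {7}→1
  2 left: {3,7}→1  {4,7}→1  {6,7}→1
  3 left: {3,4,7}→2  {3,6,7}→2  {4,6,7}→2  {5,6,7}→1
  4 left: {2,5,6,7}→1  {3,4,6,7}→6  {3,5,6,7}→3  {4,5,6,7}→3
  5 left: {1,2,5,6,7}→1  {2,3,5,6,7}→4  {2,4,5,6,7}→4  {3,4,5,6,7}→12
  6 left: {1,2,3,5,6,7}→5  {1,2,4,5,6,7}→5  {2,3,4,5,6,7}→20
  placing 0:i first → 30 extensions

30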